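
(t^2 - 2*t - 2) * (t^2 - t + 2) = t^4 - 3*t^3 + 2*t^2 - 2*t - 4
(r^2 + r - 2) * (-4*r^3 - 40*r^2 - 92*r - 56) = -4*r^5 - 44*r^4 - 124*r^3 - 68*r^2 + 128*r + 112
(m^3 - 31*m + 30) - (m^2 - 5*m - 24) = m^3 - m^2 - 26*m + 54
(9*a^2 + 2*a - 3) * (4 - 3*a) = -27*a^3 + 30*a^2 + 17*a - 12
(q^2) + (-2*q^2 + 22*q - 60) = -q^2 + 22*q - 60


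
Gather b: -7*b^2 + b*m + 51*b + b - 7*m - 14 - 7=-7*b^2 + b*(m + 52) - 7*m - 21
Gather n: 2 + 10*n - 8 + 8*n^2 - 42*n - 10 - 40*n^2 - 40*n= -32*n^2 - 72*n - 16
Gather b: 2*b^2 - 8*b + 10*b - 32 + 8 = 2*b^2 + 2*b - 24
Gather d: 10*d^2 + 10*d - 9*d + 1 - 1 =10*d^2 + d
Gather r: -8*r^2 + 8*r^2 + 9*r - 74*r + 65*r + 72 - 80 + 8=0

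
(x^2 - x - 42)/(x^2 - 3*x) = (x^2 - x - 42)/(x*(x - 3))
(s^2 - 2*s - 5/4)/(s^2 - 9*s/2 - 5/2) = (s - 5/2)/(s - 5)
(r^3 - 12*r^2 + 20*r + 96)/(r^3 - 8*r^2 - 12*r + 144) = (r^2 - 6*r - 16)/(r^2 - 2*r - 24)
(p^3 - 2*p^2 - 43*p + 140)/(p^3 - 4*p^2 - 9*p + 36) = (p^2 + 2*p - 35)/(p^2 - 9)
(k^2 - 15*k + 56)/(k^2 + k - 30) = (k^2 - 15*k + 56)/(k^2 + k - 30)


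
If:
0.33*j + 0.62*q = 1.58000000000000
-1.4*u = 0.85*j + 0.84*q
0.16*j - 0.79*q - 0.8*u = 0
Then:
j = 0.97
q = 2.03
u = -1.81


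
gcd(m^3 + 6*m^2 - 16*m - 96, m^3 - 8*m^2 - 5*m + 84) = m - 4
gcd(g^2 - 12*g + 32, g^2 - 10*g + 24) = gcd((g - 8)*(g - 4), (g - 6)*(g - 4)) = g - 4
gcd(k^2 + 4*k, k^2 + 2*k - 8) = k + 4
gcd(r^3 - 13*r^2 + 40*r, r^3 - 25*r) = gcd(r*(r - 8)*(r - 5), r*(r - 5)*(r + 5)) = r^2 - 5*r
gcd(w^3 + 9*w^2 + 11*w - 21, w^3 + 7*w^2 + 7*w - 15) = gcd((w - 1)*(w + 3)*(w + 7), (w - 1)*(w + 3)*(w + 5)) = w^2 + 2*w - 3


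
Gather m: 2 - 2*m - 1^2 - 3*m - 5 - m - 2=-6*m - 6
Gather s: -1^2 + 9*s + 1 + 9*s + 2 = 18*s + 2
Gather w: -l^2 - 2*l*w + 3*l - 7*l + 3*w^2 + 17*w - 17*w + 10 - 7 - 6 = -l^2 - 2*l*w - 4*l + 3*w^2 - 3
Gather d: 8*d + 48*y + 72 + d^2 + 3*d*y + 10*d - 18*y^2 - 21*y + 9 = d^2 + d*(3*y + 18) - 18*y^2 + 27*y + 81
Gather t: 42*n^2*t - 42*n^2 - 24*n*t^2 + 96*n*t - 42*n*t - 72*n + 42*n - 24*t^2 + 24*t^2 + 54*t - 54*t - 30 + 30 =-42*n^2 - 24*n*t^2 - 30*n + t*(42*n^2 + 54*n)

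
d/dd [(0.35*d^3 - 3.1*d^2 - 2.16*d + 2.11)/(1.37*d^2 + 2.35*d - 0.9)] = (0.4795*d^4 + 1.645*d^3 - 5.2708*d^2 - 0.2014*d - 3.0145)/(1.8769*d^4 + 6.439*d^3 + 3.0565*d^2 - 4.23*d + 0.81)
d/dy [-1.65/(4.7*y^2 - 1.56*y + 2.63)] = (15.51*y - 2.574)/(4.7*y^2 - 1.56*y + 2.63)^2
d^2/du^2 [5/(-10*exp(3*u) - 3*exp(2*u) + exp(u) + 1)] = 5*(-2*(30*exp(2*u) + 6*exp(u) - 1)^2*exp(u) + (90*exp(2*u) + 12*exp(u) - 1)*(10*exp(3*u) + 3*exp(2*u) - exp(u) - 1))*exp(u)/(10*exp(3*u) + 3*exp(2*u) - exp(u) - 1)^3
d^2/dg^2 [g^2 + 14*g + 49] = 2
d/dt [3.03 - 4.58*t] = -4.58000000000000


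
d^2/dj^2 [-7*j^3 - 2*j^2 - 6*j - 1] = -42*j - 4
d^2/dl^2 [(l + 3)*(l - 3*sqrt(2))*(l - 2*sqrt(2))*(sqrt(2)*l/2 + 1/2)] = 6*sqrt(2)*l^2 - 27*l + 9*sqrt(2)*l - 27 + 7*sqrt(2)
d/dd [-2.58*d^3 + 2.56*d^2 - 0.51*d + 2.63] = -7.74*d^2 + 5.12*d - 0.51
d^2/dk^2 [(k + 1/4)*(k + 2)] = 2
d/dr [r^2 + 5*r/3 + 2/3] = 2*r + 5/3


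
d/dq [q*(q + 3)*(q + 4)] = 3*q^2 + 14*q + 12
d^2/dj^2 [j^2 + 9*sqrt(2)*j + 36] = 2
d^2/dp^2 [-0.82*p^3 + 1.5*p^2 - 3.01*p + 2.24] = 3.0 - 4.92*p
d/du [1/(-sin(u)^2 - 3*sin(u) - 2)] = (2*sin(u) + 3)*cos(u)/(sin(u)^2 + 3*sin(u) + 2)^2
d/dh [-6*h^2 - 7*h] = -12*h - 7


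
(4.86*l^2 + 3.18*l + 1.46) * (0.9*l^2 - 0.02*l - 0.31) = 4.374*l^4 + 2.7648*l^3 - 0.2562*l^2 - 1.015*l - 0.4526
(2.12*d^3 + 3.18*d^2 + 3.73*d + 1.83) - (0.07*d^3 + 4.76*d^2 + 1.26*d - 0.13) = 2.05*d^3 - 1.58*d^2 + 2.47*d + 1.96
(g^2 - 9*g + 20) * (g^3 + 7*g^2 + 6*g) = g^5 - 2*g^4 - 37*g^3 + 86*g^2 + 120*g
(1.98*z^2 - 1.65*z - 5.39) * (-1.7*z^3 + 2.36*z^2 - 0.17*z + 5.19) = -3.366*z^5 + 7.4778*z^4 + 4.9324*z^3 - 2.1637*z^2 - 7.6472*z - 27.9741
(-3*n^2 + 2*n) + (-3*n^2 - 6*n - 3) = -6*n^2 - 4*n - 3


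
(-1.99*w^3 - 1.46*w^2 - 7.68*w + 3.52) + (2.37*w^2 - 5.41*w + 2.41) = -1.99*w^3 + 0.91*w^2 - 13.09*w + 5.93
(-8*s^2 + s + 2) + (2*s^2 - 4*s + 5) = -6*s^2 - 3*s + 7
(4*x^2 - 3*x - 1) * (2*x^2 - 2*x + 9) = 8*x^4 - 14*x^3 + 40*x^2 - 25*x - 9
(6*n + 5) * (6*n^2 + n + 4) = 36*n^3 + 36*n^2 + 29*n + 20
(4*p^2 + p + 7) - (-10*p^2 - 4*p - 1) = 14*p^2 + 5*p + 8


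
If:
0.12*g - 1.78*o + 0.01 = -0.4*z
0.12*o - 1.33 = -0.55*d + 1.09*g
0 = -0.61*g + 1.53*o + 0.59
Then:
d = 1.28534289917575*z + 4.74011607988553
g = 0.678341831079583*z + 1.18100199512303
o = 0.270450011084017*z + 0.0852360895588561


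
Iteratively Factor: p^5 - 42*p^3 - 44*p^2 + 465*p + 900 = (p + 3)*(p^4 - 3*p^3 - 33*p^2 + 55*p + 300) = (p + 3)*(p + 4)*(p^3 - 7*p^2 - 5*p + 75) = (p - 5)*(p + 3)*(p + 4)*(p^2 - 2*p - 15) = (p - 5)^2*(p + 3)*(p + 4)*(p + 3)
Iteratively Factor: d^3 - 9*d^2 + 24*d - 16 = (d - 1)*(d^2 - 8*d + 16) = (d - 4)*(d - 1)*(d - 4)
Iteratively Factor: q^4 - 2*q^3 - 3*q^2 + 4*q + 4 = (q + 1)*(q^3 - 3*q^2 + 4) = (q - 2)*(q + 1)*(q^2 - q - 2) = (q - 2)*(q + 1)^2*(q - 2)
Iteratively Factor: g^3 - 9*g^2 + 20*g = (g - 5)*(g^2 - 4*g) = (g - 5)*(g - 4)*(g)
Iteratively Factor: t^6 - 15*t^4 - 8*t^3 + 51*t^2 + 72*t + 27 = (t - 3)*(t^5 + 3*t^4 - 6*t^3 - 26*t^2 - 27*t - 9) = (t - 3)*(t + 1)*(t^4 + 2*t^3 - 8*t^2 - 18*t - 9) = (t - 3)*(t + 1)*(t + 3)*(t^3 - t^2 - 5*t - 3) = (t - 3)*(t + 1)^2*(t + 3)*(t^2 - 2*t - 3) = (t - 3)^2*(t + 1)^2*(t + 3)*(t + 1)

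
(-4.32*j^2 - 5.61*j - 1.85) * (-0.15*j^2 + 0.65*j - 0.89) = 0.648*j^4 - 1.9665*j^3 + 0.4758*j^2 + 3.7904*j + 1.6465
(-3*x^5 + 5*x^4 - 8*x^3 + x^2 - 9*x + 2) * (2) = -6*x^5 + 10*x^4 - 16*x^3 + 2*x^2 - 18*x + 4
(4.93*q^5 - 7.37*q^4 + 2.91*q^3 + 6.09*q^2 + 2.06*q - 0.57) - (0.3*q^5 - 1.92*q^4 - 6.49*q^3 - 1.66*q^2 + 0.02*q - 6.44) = 4.63*q^5 - 5.45*q^4 + 9.4*q^3 + 7.75*q^2 + 2.04*q + 5.87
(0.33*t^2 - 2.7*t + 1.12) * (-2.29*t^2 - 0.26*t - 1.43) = -0.7557*t^4 + 6.0972*t^3 - 2.3347*t^2 + 3.5698*t - 1.6016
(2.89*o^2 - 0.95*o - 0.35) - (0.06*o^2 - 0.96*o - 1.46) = 2.83*o^2 + 0.01*o + 1.11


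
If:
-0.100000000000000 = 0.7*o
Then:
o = -0.14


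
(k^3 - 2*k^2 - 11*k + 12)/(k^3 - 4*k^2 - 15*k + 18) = (k - 4)/(k - 6)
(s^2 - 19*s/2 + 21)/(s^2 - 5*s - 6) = (s - 7/2)/(s + 1)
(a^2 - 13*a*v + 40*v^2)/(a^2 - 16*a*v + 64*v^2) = (-a + 5*v)/(-a + 8*v)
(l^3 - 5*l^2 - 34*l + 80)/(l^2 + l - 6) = (l^2 - 3*l - 40)/(l + 3)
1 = 1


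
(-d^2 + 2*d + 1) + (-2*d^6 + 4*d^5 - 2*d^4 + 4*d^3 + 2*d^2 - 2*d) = -2*d^6 + 4*d^5 - 2*d^4 + 4*d^3 + d^2 + 1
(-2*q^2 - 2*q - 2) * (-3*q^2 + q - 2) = 6*q^4 + 4*q^3 + 8*q^2 + 2*q + 4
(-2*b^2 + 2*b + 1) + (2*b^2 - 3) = 2*b - 2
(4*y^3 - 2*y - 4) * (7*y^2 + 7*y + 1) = 28*y^5 + 28*y^4 - 10*y^3 - 42*y^2 - 30*y - 4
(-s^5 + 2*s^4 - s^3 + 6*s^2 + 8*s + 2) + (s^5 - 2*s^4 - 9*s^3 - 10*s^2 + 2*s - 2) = -10*s^3 - 4*s^2 + 10*s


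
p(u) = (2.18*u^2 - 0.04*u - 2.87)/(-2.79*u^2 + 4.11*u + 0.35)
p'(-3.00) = 0.10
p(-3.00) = -0.45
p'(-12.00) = 0.01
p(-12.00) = -0.69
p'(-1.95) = 0.22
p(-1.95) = -0.30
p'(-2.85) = 0.11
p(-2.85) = -0.44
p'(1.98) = 2.96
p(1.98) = -2.28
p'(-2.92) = 0.10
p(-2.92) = -0.45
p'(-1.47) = 0.38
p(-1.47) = -0.16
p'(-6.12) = 0.03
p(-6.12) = -0.61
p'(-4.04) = 0.06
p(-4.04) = -0.53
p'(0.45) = 2.64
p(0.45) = -1.50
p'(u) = (4.36*u - 0.04)/(-2.79*u^2 + 4.11*u + 0.35) + (5.58*u - 4.11)*(2.18*u^2 - 0.04*u - 2.87)/(-2.79*u^2 + 4.11*u + 0.35)^2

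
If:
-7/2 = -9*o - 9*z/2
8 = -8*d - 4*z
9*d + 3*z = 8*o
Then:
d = -154/45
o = -61/30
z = 218/45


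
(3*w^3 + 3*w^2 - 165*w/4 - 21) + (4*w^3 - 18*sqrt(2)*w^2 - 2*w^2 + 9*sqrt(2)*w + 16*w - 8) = 7*w^3 - 18*sqrt(2)*w^2 + w^2 - 101*w/4 + 9*sqrt(2)*w - 29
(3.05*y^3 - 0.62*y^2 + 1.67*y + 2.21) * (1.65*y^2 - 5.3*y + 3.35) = 5.0325*y^5 - 17.188*y^4 + 16.259*y^3 - 7.2815*y^2 - 6.1185*y + 7.4035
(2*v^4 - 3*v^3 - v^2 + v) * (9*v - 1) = 18*v^5 - 29*v^4 - 6*v^3 + 10*v^2 - v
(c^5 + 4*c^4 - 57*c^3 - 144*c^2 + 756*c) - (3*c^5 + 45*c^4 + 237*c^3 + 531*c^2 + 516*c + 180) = -2*c^5 - 41*c^4 - 294*c^3 - 675*c^2 + 240*c - 180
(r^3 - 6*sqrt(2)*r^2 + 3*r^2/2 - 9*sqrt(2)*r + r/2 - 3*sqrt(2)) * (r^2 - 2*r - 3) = r^5 - 6*sqrt(2)*r^4 - r^4/2 - 11*r^3/2 + 3*sqrt(2)*r^3 - 11*r^2/2 + 33*sqrt(2)*r^2 - 3*r/2 + 33*sqrt(2)*r + 9*sqrt(2)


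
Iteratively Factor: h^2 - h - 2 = (h + 1)*(h - 2)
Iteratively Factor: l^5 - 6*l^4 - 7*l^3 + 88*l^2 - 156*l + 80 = (l + 4)*(l^4 - 10*l^3 + 33*l^2 - 44*l + 20) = (l - 1)*(l + 4)*(l^3 - 9*l^2 + 24*l - 20) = (l - 2)*(l - 1)*(l + 4)*(l^2 - 7*l + 10) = (l - 5)*(l - 2)*(l - 1)*(l + 4)*(l - 2)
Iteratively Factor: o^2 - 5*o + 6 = (o - 2)*(o - 3)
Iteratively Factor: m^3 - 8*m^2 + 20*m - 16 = (m - 4)*(m^2 - 4*m + 4) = (m - 4)*(m - 2)*(m - 2)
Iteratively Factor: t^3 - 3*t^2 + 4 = (t - 2)*(t^2 - t - 2) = (t - 2)*(t + 1)*(t - 2)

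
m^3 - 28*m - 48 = (m - 6)*(m + 2)*(m + 4)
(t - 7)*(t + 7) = t^2 - 49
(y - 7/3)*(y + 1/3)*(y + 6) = y^3 + 4*y^2 - 115*y/9 - 14/3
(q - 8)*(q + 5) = q^2 - 3*q - 40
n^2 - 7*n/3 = n*(n - 7/3)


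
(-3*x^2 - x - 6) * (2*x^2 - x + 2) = -6*x^4 + x^3 - 17*x^2 + 4*x - 12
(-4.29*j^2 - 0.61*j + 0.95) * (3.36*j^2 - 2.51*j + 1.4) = -14.4144*j^4 + 8.7183*j^3 - 1.2829*j^2 - 3.2385*j + 1.33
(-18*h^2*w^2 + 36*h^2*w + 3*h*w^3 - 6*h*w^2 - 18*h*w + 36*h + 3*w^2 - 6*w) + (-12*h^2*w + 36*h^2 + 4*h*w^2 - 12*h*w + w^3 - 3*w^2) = -18*h^2*w^2 + 24*h^2*w + 36*h^2 + 3*h*w^3 - 2*h*w^2 - 30*h*w + 36*h + w^3 - 6*w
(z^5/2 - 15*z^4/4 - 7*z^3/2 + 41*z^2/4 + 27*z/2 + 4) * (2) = z^5 - 15*z^4/2 - 7*z^3 + 41*z^2/2 + 27*z + 8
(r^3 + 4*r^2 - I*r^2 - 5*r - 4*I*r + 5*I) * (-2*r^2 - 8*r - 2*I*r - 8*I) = -2*r^5 - 16*r^4 - 24*r^3 + 24*r^2 - 22*r + 40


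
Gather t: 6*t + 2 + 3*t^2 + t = 3*t^2 + 7*t + 2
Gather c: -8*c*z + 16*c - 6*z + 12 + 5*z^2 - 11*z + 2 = c*(16 - 8*z) + 5*z^2 - 17*z + 14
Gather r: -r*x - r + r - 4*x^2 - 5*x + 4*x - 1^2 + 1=-r*x - 4*x^2 - x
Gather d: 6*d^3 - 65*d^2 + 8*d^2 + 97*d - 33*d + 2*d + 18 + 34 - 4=6*d^3 - 57*d^2 + 66*d + 48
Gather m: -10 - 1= -11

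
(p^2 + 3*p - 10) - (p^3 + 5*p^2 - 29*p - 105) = -p^3 - 4*p^2 + 32*p + 95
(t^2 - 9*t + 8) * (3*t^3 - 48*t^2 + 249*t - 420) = 3*t^5 - 75*t^4 + 705*t^3 - 3045*t^2 + 5772*t - 3360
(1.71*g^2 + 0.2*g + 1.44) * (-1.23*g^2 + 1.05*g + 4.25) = -2.1033*g^4 + 1.5495*g^3 + 5.7063*g^2 + 2.362*g + 6.12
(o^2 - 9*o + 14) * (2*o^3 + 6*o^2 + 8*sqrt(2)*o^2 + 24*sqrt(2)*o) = 2*o^5 - 12*o^4 + 8*sqrt(2)*o^4 - 48*sqrt(2)*o^3 - 26*o^3 - 104*sqrt(2)*o^2 + 84*o^2 + 336*sqrt(2)*o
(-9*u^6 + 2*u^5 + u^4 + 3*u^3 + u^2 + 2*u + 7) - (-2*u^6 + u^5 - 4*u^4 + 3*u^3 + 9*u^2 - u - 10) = -7*u^6 + u^5 + 5*u^4 - 8*u^2 + 3*u + 17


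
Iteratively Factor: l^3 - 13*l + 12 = (l - 1)*(l^2 + l - 12) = (l - 3)*(l - 1)*(l + 4)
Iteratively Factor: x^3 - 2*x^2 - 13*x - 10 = (x + 1)*(x^2 - 3*x - 10) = (x + 1)*(x + 2)*(x - 5)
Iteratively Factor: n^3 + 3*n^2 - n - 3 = (n + 3)*(n^2 - 1) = (n + 1)*(n + 3)*(n - 1)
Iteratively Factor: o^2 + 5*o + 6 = (o + 2)*(o + 3)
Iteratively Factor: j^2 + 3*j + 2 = (j + 2)*(j + 1)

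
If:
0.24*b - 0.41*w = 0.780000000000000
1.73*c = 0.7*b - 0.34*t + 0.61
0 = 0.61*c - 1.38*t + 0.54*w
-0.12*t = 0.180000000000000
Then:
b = -2.55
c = -0.39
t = -1.50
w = -3.40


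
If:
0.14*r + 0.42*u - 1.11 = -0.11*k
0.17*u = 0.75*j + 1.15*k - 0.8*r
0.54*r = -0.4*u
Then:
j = 3.84552188552189*u - 15.4727272727273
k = 10.0909090909091 - 2.87542087542088*u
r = -0.740740740740741*u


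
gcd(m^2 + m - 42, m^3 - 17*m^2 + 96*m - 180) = m - 6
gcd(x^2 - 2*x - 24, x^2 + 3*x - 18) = 1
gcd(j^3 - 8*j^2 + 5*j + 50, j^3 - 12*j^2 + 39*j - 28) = 1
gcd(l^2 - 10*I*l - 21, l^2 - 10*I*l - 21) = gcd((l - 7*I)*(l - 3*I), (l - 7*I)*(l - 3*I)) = l^2 - 10*I*l - 21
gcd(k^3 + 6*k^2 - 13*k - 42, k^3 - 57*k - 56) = k + 7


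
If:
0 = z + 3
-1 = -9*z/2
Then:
No Solution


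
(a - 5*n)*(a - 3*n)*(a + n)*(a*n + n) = a^4*n - 7*a^3*n^2 + a^3*n + 7*a^2*n^3 - 7*a^2*n^2 + 15*a*n^4 + 7*a*n^3 + 15*n^4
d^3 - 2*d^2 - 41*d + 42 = (d - 7)*(d - 1)*(d + 6)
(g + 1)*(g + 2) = g^2 + 3*g + 2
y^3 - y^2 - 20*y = y*(y - 5)*(y + 4)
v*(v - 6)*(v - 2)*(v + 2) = v^4 - 6*v^3 - 4*v^2 + 24*v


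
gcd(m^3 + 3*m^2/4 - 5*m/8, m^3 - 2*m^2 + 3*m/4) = m^2 - m/2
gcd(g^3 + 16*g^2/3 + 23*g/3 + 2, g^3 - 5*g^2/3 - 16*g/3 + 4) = g + 2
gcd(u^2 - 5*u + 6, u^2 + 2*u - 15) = u - 3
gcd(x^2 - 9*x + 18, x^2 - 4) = 1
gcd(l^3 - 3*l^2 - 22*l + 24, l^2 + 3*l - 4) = l^2 + 3*l - 4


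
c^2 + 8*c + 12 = (c + 2)*(c + 6)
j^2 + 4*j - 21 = (j - 3)*(j + 7)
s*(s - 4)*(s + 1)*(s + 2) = s^4 - s^3 - 10*s^2 - 8*s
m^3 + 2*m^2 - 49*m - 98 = (m - 7)*(m + 2)*(m + 7)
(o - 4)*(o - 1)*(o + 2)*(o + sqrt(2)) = o^4 - 3*o^3 + sqrt(2)*o^3 - 6*o^2 - 3*sqrt(2)*o^2 - 6*sqrt(2)*o + 8*o + 8*sqrt(2)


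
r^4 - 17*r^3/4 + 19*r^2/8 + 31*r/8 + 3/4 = (r - 3)*(r - 2)*(r + 1/4)*(r + 1/2)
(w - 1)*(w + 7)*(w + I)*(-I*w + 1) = -I*w^4 + 2*w^3 - 6*I*w^3 + 12*w^2 + 8*I*w^2 - 14*w + 6*I*w - 7*I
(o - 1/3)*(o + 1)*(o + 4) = o^3 + 14*o^2/3 + 7*o/3 - 4/3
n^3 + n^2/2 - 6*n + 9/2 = (n - 3/2)*(n - 1)*(n + 3)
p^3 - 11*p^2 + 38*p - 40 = (p - 5)*(p - 4)*(p - 2)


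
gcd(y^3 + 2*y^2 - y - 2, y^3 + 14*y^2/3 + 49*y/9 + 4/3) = 1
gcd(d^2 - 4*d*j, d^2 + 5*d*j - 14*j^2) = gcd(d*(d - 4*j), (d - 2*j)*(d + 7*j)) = 1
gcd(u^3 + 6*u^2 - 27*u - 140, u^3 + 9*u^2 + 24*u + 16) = u + 4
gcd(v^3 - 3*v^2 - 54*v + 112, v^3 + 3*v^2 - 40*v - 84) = v + 7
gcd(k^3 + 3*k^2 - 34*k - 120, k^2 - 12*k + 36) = k - 6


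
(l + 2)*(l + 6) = l^2 + 8*l + 12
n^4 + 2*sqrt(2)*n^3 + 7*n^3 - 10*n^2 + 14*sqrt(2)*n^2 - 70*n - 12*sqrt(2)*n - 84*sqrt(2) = (n + 7)*(n - 2*sqrt(2))*(n + sqrt(2))*(n + 3*sqrt(2))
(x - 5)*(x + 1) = x^2 - 4*x - 5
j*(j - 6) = j^2 - 6*j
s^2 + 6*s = s*(s + 6)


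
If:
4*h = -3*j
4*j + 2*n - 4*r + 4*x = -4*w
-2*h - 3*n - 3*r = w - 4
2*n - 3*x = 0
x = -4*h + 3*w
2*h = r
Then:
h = 75/262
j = -50/131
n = 54/131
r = 75/131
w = 62/131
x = 36/131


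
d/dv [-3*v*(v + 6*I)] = -6*v - 18*I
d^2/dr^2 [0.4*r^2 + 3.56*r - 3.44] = 0.800000000000000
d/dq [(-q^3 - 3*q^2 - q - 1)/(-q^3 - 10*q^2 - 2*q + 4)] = (7*q^4 + 2*q^3 - 19*q^2 - 44*q - 6)/(q^6 + 20*q^5 + 104*q^4 + 32*q^3 - 76*q^2 - 16*q + 16)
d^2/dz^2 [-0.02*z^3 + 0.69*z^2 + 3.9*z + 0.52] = 1.38 - 0.12*z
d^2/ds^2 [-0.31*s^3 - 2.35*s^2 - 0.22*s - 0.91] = -1.86*s - 4.7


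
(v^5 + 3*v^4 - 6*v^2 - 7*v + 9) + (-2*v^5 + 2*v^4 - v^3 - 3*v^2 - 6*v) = -v^5 + 5*v^4 - v^3 - 9*v^2 - 13*v + 9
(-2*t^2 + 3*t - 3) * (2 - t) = 2*t^3 - 7*t^2 + 9*t - 6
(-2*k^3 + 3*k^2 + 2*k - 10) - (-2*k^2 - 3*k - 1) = -2*k^3 + 5*k^2 + 5*k - 9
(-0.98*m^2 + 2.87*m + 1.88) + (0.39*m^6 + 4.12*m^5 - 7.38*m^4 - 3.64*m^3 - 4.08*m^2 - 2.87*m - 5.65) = 0.39*m^6 + 4.12*m^5 - 7.38*m^4 - 3.64*m^3 - 5.06*m^2 - 3.77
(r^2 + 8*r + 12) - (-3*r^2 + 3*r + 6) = 4*r^2 + 5*r + 6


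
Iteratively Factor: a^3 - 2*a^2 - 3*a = (a + 1)*(a^2 - 3*a) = (a - 3)*(a + 1)*(a)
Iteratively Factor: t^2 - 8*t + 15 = (t - 5)*(t - 3)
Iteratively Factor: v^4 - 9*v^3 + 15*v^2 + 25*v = (v - 5)*(v^3 - 4*v^2 - 5*v) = (v - 5)^2*(v^2 + v) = (v - 5)^2*(v + 1)*(v)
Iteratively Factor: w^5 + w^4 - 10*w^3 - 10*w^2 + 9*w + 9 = (w - 1)*(w^4 + 2*w^3 - 8*w^2 - 18*w - 9) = (w - 1)*(w + 1)*(w^3 + w^2 - 9*w - 9) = (w - 1)*(w + 1)^2*(w^2 - 9) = (w - 1)*(w + 1)^2*(w + 3)*(w - 3)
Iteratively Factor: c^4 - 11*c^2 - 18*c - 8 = (c + 2)*(c^3 - 2*c^2 - 7*c - 4) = (c + 1)*(c + 2)*(c^2 - 3*c - 4) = (c + 1)^2*(c + 2)*(c - 4)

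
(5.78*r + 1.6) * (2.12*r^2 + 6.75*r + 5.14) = 12.2536*r^3 + 42.407*r^2 + 40.5092*r + 8.224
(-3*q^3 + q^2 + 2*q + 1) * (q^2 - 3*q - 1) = -3*q^5 + 10*q^4 + 2*q^3 - 6*q^2 - 5*q - 1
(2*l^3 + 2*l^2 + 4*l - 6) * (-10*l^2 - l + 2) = -20*l^5 - 22*l^4 - 38*l^3 + 60*l^2 + 14*l - 12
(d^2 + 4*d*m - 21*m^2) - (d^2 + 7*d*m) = -3*d*m - 21*m^2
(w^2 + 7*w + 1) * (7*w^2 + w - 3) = 7*w^4 + 50*w^3 + 11*w^2 - 20*w - 3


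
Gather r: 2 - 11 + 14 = 5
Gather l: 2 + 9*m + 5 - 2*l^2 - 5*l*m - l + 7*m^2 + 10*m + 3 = -2*l^2 + l*(-5*m - 1) + 7*m^2 + 19*m + 10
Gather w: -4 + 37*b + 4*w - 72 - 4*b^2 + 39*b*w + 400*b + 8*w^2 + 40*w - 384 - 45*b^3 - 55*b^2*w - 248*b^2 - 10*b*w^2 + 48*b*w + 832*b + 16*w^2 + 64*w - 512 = -45*b^3 - 252*b^2 + 1269*b + w^2*(24 - 10*b) + w*(-55*b^2 + 87*b + 108) - 972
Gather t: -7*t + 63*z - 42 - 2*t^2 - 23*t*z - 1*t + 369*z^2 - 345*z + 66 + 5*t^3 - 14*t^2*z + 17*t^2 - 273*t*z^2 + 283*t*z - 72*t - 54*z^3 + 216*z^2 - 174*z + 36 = 5*t^3 + t^2*(15 - 14*z) + t*(-273*z^2 + 260*z - 80) - 54*z^3 + 585*z^2 - 456*z + 60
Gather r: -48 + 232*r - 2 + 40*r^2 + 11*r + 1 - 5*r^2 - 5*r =35*r^2 + 238*r - 49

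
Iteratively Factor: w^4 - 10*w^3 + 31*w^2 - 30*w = (w - 5)*(w^3 - 5*w^2 + 6*w) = w*(w - 5)*(w^2 - 5*w + 6) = w*(w - 5)*(w - 3)*(w - 2)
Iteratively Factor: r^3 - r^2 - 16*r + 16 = (r - 4)*(r^2 + 3*r - 4) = (r - 4)*(r - 1)*(r + 4)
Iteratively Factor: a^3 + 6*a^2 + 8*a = (a)*(a^2 + 6*a + 8) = a*(a + 4)*(a + 2)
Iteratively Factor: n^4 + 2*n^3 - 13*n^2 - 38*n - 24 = (n + 2)*(n^3 - 13*n - 12) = (n - 4)*(n + 2)*(n^2 + 4*n + 3) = (n - 4)*(n + 2)*(n + 3)*(n + 1)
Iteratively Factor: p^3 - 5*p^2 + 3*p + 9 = (p - 3)*(p^2 - 2*p - 3) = (p - 3)^2*(p + 1)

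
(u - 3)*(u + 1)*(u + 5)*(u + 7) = u^4 + 10*u^3 + 8*u^2 - 106*u - 105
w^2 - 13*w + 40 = (w - 8)*(w - 5)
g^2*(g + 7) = g^3 + 7*g^2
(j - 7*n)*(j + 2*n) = j^2 - 5*j*n - 14*n^2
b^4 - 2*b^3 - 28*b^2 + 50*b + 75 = (b - 5)*(b - 3)*(b + 1)*(b + 5)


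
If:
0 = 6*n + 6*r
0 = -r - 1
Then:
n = 1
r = -1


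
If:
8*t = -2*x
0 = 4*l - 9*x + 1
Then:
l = 9*x/4 - 1/4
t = -x/4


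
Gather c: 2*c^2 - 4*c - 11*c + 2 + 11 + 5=2*c^2 - 15*c + 18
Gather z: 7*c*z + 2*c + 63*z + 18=2*c + z*(7*c + 63) + 18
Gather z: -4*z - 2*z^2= -2*z^2 - 4*z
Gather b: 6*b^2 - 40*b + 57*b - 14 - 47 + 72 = 6*b^2 + 17*b + 11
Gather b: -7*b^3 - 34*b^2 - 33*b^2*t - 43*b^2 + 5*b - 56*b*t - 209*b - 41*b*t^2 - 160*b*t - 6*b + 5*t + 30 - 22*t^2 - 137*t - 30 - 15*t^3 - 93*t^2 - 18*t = -7*b^3 + b^2*(-33*t - 77) + b*(-41*t^2 - 216*t - 210) - 15*t^3 - 115*t^2 - 150*t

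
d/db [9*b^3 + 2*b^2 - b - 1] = 27*b^2 + 4*b - 1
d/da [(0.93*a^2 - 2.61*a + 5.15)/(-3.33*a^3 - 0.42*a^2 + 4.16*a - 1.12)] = (3.0969*a^4 - 17.3826*a^3 + 54.2211*a^2 + 2.2428*a - 18.5008)/(11.0889*a^6 + 2.7972*a^5 - 27.5292*a^4 + 3.9648*a^3 + 18.2464*a^2 - 9.3184*a + 1.2544)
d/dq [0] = 0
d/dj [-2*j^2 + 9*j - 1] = 9 - 4*j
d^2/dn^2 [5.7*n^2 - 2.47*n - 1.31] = 11.4000000000000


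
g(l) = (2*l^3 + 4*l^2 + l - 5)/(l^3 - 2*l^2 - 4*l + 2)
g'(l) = (-3*l^2 + 4*l + 4)*(2*l^3 + 4*l^2 + l - 5)/(l^3 - 2*l^2 - 4*l + 2)^2 + (6*l^2 + 8*l + 1)/(l^3 - 2*l^2 - 4*l + 2)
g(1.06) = -0.89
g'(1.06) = -3.61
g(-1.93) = 1.30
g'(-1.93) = 2.34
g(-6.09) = 1.15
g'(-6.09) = -0.09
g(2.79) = -24.04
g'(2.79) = -88.67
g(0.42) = -90.25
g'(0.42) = -11127.67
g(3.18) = 84.89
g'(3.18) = -881.47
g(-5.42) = 1.09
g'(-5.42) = -0.10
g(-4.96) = 1.04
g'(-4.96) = -0.10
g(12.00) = 2.90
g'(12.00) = -0.10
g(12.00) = 2.90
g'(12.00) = -0.10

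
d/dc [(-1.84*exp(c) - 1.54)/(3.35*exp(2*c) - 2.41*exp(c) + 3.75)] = (6.164*exp(2*c) + 10.318*exp(c) - 10.6114)*exp(c)/(11.2225*exp(4*c) - 16.147*exp(3*c) + 30.9331*exp(2*c) - 18.075*exp(c) + 14.0625)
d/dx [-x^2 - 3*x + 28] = -2*x - 3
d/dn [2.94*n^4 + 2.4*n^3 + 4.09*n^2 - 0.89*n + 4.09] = 11.76*n^3 + 7.2*n^2 + 8.18*n - 0.89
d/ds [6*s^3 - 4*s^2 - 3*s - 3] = 18*s^2 - 8*s - 3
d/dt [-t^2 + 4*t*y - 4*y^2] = -2*t + 4*y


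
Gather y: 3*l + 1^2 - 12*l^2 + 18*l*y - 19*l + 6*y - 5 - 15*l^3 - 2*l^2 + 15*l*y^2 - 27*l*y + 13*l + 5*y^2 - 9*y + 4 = -15*l^3 - 14*l^2 - 3*l + y^2*(15*l + 5) + y*(-9*l - 3)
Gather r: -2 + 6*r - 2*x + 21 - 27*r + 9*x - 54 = -21*r + 7*x - 35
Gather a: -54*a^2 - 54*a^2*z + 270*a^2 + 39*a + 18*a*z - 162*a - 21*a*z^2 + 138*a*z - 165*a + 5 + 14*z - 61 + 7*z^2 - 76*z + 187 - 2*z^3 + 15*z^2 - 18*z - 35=a^2*(216 - 54*z) + a*(-21*z^2 + 156*z - 288) - 2*z^3 + 22*z^2 - 80*z + 96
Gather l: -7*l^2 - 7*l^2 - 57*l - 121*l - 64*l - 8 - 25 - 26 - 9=-14*l^2 - 242*l - 68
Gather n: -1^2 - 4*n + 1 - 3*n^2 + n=-3*n^2 - 3*n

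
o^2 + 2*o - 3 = (o - 1)*(o + 3)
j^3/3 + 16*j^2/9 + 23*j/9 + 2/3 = (j/3 + 1)*(j + 1/3)*(j + 2)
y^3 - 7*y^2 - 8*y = y*(y - 8)*(y + 1)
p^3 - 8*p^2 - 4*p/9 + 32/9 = (p - 8)*(p - 2/3)*(p + 2/3)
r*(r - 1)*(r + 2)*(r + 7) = r^4 + 8*r^3 + 5*r^2 - 14*r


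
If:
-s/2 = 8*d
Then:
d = -s/16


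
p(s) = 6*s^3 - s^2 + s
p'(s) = 18*s^2 - 2*s + 1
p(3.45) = 237.93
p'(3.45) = 208.34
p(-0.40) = -0.94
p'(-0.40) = 4.68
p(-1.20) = -13.01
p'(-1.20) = 29.32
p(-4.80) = -691.39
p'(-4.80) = 425.32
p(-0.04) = -0.04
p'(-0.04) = 1.11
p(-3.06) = -184.34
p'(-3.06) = 175.66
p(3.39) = 225.65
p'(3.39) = 201.08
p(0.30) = 0.37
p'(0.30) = 2.02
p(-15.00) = -20490.00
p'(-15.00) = 4081.00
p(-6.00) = -1338.00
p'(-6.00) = 661.00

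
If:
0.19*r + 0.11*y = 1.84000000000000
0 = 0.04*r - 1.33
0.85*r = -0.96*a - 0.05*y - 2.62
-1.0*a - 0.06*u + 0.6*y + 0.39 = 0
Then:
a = -30.05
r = 33.25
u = 100.28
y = -40.70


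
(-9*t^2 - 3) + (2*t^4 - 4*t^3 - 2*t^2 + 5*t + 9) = 2*t^4 - 4*t^3 - 11*t^2 + 5*t + 6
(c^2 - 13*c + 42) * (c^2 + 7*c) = c^4 - 6*c^3 - 49*c^2 + 294*c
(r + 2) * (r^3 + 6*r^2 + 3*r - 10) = r^4 + 8*r^3 + 15*r^2 - 4*r - 20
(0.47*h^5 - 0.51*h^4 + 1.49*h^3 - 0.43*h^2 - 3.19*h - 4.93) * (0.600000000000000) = 0.282*h^5 - 0.306*h^4 + 0.894*h^3 - 0.258*h^2 - 1.914*h - 2.958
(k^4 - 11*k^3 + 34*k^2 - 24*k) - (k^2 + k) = k^4 - 11*k^3 + 33*k^2 - 25*k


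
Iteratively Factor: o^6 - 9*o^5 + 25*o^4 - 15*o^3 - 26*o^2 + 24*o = (o + 1)*(o^5 - 10*o^4 + 35*o^3 - 50*o^2 + 24*o) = (o - 1)*(o + 1)*(o^4 - 9*o^3 + 26*o^2 - 24*o) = o*(o - 1)*(o + 1)*(o^3 - 9*o^2 + 26*o - 24) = o*(o - 3)*(o - 1)*(o + 1)*(o^2 - 6*o + 8) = o*(o - 4)*(o - 3)*(o - 1)*(o + 1)*(o - 2)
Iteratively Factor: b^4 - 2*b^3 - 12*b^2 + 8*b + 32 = (b + 2)*(b^3 - 4*b^2 - 4*b + 16) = (b + 2)^2*(b^2 - 6*b + 8) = (b - 4)*(b + 2)^2*(b - 2)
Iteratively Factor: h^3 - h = (h + 1)*(h^2 - h) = h*(h + 1)*(h - 1)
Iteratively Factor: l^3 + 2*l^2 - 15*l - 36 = (l - 4)*(l^2 + 6*l + 9) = (l - 4)*(l + 3)*(l + 3)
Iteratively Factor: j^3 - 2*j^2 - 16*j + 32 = (j - 4)*(j^2 + 2*j - 8) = (j - 4)*(j + 4)*(j - 2)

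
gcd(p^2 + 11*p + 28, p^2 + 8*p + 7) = p + 7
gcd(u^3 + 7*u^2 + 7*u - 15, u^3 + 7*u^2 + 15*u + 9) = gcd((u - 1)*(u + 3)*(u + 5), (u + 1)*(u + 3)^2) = u + 3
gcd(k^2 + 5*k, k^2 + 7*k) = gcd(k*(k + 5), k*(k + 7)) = k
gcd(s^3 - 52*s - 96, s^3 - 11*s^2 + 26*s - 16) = s - 8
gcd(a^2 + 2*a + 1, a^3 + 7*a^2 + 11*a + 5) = a^2 + 2*a + 1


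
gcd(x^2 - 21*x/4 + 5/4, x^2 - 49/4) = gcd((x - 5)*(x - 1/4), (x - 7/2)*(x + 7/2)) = 1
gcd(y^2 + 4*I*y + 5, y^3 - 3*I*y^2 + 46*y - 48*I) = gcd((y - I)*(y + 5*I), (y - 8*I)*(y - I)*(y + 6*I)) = y - I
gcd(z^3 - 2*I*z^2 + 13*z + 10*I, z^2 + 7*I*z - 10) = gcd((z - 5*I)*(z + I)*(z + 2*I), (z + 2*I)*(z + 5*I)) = z + 2*I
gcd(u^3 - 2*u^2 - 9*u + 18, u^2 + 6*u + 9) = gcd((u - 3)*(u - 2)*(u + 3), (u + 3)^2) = u + 3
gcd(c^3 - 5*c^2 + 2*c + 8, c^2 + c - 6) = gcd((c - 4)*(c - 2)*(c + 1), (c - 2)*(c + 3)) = c - 2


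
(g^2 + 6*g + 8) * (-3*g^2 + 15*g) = -3*g^4 - 3*g^3 + 66*g^2 + 120*g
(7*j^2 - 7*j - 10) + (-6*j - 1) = 7*j^2 - 13*j - 11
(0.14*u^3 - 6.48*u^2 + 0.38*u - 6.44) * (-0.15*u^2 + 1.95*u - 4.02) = -0.021*u^5 + 1.245*u^4 - 13.2558*u^3 + 27.7566*u^2 - 14.0856*u + 25.8888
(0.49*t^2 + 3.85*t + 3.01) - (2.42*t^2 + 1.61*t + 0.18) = -1.93*t^2 + 2.24*t + 2.83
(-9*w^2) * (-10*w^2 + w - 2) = 90*w^4 - 9*w^3 + 18*w^2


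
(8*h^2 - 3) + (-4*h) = 8*h^2 - 4*h - 3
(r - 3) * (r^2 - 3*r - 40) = r^3 - 6*r^2 - 31*r + 120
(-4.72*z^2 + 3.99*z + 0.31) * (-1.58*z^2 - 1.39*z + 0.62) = 7.4576*z^4 + 0.256599999999999*z^3 - 8.9623*z^2 + 2.0429*z + 0.1922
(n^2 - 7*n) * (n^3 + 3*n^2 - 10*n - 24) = n^5 - 4*n^4 - 31*n^3 + 46*n^2 + 168*n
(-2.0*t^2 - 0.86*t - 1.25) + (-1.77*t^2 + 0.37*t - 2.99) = -3.77*t^2 - 0.49*t - 4.24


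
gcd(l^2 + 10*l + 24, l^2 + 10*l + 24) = l^2 + 10*l + 24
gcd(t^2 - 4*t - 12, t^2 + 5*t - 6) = 1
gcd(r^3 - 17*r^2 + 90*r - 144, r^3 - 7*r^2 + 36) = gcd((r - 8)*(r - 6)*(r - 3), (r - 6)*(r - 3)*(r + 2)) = r^2 - 9*r + 18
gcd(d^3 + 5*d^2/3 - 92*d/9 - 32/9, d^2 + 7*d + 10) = 1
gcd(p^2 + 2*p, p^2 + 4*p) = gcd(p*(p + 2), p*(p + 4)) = p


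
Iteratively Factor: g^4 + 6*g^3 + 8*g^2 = (g + 4)*(g^3 + 2*g^2) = g*(g + 4)*(g^2 + 2*g) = g^2*(g + 4)*(g + 2)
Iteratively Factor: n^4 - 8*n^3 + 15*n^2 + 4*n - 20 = (n - 2)*(n^3 - 6*n^2 + 3*n + 10) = (n - 5)*(n - 2)*(n^2 - n - 2) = (n - 5)*(n - 2)*(n + 1)*(n - 2)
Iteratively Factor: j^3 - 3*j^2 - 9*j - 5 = (j + 1)*(j^2 - 4*j - 5) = (j + 1)^2*(j - 5)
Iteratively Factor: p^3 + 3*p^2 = (p)*(p^2 + 3*p) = p*(p + 3)*(p)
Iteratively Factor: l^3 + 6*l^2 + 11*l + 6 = (l + 1)*(l^2 + 5*l + 6) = (l + 1)*(l + 2)*(l + 3)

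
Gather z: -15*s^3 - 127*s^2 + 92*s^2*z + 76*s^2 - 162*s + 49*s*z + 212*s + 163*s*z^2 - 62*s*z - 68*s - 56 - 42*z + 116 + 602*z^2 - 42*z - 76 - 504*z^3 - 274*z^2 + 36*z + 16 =-15*s^3 - 51*s^2 - 18*s - 504*z^3 + z^2*(163*s + 328) + z*(92*s^2 - 13*s - 48)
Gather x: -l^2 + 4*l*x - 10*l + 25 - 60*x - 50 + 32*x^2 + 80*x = -l^2 - 10*l + 32*x^2 + x*(4*l + 20) - 25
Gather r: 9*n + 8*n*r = 8*n*r + 9*n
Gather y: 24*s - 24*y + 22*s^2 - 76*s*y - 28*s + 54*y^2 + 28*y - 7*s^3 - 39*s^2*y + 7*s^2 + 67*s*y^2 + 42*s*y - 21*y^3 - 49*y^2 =-7*s^3 + 29*s^2 - 4*s - 21*y^3 + y^2*(67*s + 5) + y*(-39*s^2 - 34*s + 4)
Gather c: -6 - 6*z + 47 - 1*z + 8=49 - 7*z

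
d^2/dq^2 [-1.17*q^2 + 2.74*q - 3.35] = -2.34000000000000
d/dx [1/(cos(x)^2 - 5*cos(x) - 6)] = (2*cos(x) - 5)*sin(x)/(sin(x)^2 + 5*cos(x) + 5)^2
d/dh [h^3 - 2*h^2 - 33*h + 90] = 3*h^2 - 4*h - 33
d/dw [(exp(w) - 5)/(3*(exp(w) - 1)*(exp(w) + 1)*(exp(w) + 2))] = (-2*exp(3*w) + 13*exp(2*w) + 20*exp(w) - 7)*exp(w)/(3*(exp(6*w) + 4*exp(5*w) + 2*exp(4*w) - 8*exp(3*w) - 7*exp(2*w) + 4*exp(w) + 4))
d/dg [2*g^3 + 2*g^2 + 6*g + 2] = 6*g^2 + 4*g + 6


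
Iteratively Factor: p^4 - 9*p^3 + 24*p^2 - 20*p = (p - 2)*(p^3 - 7*p^2 + 10*p) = p*(p - 2)*(p^2 - 7*p + 10) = p*(p - 2)^2*(p - 5)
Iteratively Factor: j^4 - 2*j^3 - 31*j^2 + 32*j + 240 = (j - 5)*(j^3 + 3*j^2 - 16*j - 48) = (j - 5)*(j + 4)*(j^2 - j - 12) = (j - 5)*(j + 3)*(j + 4)*(j - 4)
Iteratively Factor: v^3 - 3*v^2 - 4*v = (v + 1)*(v^2 - 4*v) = (v - 4)*(v + 1)*(v)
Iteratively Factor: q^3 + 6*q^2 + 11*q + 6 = (q + 2)*(q^2 + 4*q + 3) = (q + 1)*(q + 2)*(q + 3)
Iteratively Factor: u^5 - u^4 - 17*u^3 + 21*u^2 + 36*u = (u - 3)*(u^4 + 2*u^3 - 11*u^2 - 12*u) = (u - 3)^2*(u^3 + 5*u^2 + 4*u) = u*(u - 3)^2*(u^2 + 5*u + 4) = u*(u - 3)^2*(u + 4)*(u + 1)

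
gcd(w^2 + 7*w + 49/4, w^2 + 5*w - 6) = 1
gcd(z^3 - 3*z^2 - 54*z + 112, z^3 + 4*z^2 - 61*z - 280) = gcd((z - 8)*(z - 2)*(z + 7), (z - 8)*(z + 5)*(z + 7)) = z^2 - z - 56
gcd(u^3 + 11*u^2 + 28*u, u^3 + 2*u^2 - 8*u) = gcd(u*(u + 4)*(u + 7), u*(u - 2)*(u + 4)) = u^2 + 4*u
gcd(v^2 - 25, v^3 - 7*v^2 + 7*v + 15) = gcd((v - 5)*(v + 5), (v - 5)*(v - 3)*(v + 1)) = v - 5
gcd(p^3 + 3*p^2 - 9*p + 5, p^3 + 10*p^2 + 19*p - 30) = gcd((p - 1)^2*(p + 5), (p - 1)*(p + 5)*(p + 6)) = p^2 + 4*p - 5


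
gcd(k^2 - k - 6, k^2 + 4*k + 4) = k + 2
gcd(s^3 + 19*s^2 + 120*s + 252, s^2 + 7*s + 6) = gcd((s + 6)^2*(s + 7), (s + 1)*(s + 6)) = s + 6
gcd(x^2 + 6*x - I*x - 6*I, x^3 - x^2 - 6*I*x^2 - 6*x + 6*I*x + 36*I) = 1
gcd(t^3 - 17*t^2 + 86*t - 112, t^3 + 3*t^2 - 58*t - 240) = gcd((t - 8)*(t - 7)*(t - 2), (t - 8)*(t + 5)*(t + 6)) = t - 8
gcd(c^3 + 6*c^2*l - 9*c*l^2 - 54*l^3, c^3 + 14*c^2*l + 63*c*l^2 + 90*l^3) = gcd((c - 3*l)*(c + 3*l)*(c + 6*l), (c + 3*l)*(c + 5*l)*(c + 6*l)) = c^2 + 9*c*l + 18*l^2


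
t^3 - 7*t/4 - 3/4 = (t - 3/2)*(t + 1/2)*(t + 1)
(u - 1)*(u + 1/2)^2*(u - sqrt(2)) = u^4 - sqrt(2)*u^3 - 3*u^2/4 - u/4 + 3*sqrt(2)*u/4 + sqrt(2)/4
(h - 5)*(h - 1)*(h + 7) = h^3 + h^2 - 37*h + 35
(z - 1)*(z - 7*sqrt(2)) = z^2 - 7*sqrt(2)*z - z + 7*sqrt(2)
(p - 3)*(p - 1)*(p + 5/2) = p^3 - 3*p^2/2 - 7*p + 15/2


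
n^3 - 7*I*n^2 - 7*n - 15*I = (n - 5*I)*(n - 3*I)*(n + I)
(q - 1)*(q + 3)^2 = q^3 + 5*q^2 + 3*q - 9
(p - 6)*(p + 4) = p^2 - 2*p - 24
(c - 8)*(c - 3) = c^2 - 11*c + 24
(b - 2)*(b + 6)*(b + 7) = b^3 + 11*b^2 + 16*b - 84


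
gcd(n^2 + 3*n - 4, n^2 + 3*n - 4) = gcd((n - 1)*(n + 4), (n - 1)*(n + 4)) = n^2 + 3*n - 4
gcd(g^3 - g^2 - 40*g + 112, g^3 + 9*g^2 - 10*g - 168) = g^2 + 3*g - 28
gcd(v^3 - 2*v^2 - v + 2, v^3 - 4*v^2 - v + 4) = v^2 - 1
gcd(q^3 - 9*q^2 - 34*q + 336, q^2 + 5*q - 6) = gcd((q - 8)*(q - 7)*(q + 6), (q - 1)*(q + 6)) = q + 6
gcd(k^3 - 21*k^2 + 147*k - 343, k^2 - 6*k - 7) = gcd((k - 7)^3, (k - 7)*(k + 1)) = k - 7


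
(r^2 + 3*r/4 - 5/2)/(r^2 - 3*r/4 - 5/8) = 2*(r + 2)/(2*r + 1)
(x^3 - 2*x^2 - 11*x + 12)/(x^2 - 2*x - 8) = (x^2 + 2*x - 3)/(x + 2)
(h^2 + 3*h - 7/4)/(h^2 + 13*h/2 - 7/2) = (h + 7/2)/(h + 7)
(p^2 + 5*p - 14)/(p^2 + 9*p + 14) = (p - 2)/(p + 2)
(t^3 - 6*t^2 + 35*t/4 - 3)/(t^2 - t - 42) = (-t^3 + 6*t^2 - 35*t/4 + 3)/(-t^2 + t + 42)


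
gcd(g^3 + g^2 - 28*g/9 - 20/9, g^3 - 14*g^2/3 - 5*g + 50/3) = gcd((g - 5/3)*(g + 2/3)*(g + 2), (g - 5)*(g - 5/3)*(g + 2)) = g^2 + g/3 - 10/3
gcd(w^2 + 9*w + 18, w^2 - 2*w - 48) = w + 6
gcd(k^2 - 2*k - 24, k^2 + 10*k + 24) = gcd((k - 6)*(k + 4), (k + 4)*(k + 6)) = k + 4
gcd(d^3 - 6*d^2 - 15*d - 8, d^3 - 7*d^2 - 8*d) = d^2 - 7*d - 8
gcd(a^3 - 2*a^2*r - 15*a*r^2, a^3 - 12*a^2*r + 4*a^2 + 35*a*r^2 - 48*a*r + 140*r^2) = -a + 5*r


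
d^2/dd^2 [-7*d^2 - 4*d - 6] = -14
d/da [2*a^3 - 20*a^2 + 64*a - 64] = 6*a^2 - 40*a + 64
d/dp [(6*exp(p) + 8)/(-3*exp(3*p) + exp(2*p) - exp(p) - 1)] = 2*((3*exp(p) + 4)*(9*exp(2*p) - 2*exp(p) + 1) - 9*exp(3*p) + 3*exp(2*p) - 3*exp(p) - 3)*exp(p)/(3*exp(3*p) - exp(2*p) + exp(p) + 1)^2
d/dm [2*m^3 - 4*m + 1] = 6*m^2 - 4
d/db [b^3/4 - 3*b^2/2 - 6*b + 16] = 3*b^2/4 - 3*b - 6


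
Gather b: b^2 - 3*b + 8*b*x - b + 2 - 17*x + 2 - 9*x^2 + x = b^2 + b*(8*x - 4) - 9*x^2 - 16*x + 4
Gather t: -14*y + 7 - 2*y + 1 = 8 - 16*y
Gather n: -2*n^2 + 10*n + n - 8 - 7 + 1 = -2*n^2 + 11*n - 14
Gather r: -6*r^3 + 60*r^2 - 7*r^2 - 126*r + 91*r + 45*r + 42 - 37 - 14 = -6*r^3 + 53*r^2 + 10*r - 9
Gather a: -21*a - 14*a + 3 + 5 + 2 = 10 - 35*a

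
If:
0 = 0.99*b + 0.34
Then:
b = -0.34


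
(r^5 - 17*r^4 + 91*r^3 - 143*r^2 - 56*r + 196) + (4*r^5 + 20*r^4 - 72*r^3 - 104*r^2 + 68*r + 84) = 5*r^5 + 3*r^4 + 19*r^3 - 247*r^2 + 12*r + 280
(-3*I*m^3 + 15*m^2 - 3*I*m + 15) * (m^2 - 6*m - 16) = -3*I*m^5 + 15*m^4 + 18*I*m^4 - 90*m^3 + 45*I*m^3 - 225*m^2 + 18*I*m^2 - 90*m + 48*I*m - 240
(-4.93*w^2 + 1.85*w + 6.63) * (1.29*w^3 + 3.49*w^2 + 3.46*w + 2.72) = -6.3597*w^5 - 14.8192*w^4 - 2.0486*w^3 + 16.1301*w^2 + 27.9718*w + 18.0336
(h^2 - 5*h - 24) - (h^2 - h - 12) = -4*h - 12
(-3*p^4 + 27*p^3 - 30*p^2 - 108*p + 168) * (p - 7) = -3*p^5 + 48*p^4 - 219*p^3 + 102*p^2 + 924*p - 1176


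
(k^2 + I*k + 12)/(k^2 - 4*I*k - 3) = (k + 4*I)/(k - I)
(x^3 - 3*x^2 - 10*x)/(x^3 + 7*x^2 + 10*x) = (x - 5)/(x + 5)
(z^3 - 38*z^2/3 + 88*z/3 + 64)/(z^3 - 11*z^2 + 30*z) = (3*z^2 - 20*z - 32)/(3*z*(z - 5))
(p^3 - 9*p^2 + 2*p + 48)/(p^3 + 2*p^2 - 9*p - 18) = (p - 8)/(p + 3)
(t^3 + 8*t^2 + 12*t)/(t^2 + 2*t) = t + 6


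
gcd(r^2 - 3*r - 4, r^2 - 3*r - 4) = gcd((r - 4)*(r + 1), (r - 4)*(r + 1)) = r^2 - 3*r - 4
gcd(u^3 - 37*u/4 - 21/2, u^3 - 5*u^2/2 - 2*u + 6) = u + 3/2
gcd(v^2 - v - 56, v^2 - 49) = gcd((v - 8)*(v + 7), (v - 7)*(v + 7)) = v + 7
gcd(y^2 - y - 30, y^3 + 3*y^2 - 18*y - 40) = y + 5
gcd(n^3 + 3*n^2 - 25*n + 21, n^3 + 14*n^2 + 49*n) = n + 7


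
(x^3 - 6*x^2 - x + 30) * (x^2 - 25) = x^5 - 6*x^4 - 26*x^3 + 180*x^2 + 25*x - 750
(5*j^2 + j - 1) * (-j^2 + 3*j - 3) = -5*j^4 + 14*j^3 - 11*j^2 - 6*j + 3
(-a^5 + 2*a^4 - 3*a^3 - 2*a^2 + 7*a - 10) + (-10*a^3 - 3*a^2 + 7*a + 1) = -a^5 + 2*a^4 - 13*a^3 - 5*a^2 + 14*a - 9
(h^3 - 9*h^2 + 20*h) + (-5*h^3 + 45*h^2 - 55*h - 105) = -4*h^3 + 36*h^2 - 35*h - 105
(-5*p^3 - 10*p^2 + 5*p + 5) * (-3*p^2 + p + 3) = 15*p^5 + 25*p^4 - 40*p^3 - 40*p^2 + 20*p + 15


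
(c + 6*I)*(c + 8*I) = c^2 + 14*I*c - 48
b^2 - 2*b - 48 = (b - 8)*(b + 6)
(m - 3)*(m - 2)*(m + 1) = m^3 - 4*m^2 + m + 6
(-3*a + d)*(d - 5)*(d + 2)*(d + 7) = -3*a*d^3 - 12*a*d^2 + 93*a*d + 210*a + d^4 + 4*d^3 - 31*d^2 - 70*d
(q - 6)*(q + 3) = q^2 - 3*q - 18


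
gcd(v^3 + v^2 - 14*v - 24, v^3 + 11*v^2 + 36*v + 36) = v^2 + 5*v + 6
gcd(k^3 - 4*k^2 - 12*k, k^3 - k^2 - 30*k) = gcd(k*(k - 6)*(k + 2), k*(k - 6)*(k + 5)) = k^2 - 6*k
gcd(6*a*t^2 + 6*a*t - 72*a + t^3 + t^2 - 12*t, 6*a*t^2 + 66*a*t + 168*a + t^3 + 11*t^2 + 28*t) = 6*a*t + 24*a + t^2 + 4*t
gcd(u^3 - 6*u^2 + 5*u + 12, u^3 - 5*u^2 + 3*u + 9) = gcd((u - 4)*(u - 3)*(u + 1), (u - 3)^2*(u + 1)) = u^2 - 2*u - 3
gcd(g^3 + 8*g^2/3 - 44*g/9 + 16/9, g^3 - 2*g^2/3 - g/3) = 1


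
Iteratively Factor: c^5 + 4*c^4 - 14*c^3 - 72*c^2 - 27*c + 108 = (c + 3)*(c^4 + c^3 - 17*c^2 - 21*c + 36) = (c - 4)*(c + 3)*(c^3 + 5*c^2 + 3*c - 9) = (c - 4)*(c - 1)*(c + 3)*(c^2 + 6*c + 9) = (c - 4)*(c - 1)*(c + 3)^2*(c + 3)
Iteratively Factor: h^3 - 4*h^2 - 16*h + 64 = (h - 4)*(h^2 - 16) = (h - 4)^2*(h + 4)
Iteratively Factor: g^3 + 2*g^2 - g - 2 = (g + 2)*(g^2 - 1) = (g + 1)*(g + 2)*(g - 1)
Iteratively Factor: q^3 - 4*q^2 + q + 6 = (q - 2)*(q^2 - 2*q - 3) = (q - 2)*(q + 1)*(q - 3)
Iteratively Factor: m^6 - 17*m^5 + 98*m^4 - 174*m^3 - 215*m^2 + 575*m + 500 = (m + 1)*(m^5 - 18*m^4 + 116*m^3 - 290*m^2 + 75*m + 500) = (m - 4)*(m + 1)*(m^4 - 14*m^3 + 60*m^2 - 50*m - 125) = (m - 5)*(m - 4)*(m + 1)*(m^3 - 9*m^2 + 15*m + 25) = (m - 5)*(m - 4)*(m + 1)^2*(m^2 - 10*m + 25) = (m - 5)^2*(m - 4)*(m + 1)^2*(m - 5)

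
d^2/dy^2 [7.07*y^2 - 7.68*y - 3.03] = 14.1400000000000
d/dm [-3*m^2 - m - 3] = -6*m - 1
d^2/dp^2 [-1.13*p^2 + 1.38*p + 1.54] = -2.26000000000000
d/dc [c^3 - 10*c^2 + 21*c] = 3*c^2 - 20*c + 21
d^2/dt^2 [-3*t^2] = -6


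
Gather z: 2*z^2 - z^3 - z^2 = -z^3 + z^2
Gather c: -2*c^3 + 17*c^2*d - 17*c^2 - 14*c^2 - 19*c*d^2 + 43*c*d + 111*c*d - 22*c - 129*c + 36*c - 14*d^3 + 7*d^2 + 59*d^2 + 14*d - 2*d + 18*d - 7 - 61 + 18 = -2*c^3 + c^2*(17*d - 31) + c*(-19*d^2 + 154*d - 115) - 14*d^3 + 66*d^2 + 30*d - 50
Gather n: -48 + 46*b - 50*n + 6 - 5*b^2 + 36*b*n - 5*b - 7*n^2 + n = -5*b^2 + 41*b - 7*n^2 + n*(36*b - 49) - 42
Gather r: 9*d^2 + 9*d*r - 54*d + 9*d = 9*d^2 + 9*d*r - 45*d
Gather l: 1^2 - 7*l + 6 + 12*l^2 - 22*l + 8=12*l^2 - 29*l + 15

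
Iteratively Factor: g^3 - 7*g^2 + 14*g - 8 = (g - 1)*(g^2 - 6*g + 8) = (g - 2)*(g - 1)*(g - 4)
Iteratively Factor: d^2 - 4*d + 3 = (d - 3)*(d - 1)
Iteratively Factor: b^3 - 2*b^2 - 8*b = (b - 4)*(b^2 + 2*b) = (b - 4)*(b + 2)*(b)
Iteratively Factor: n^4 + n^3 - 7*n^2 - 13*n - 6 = (n + 1)*(n^3 - 7*n - 6) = (n + 1)^2*(n^2 - n - 6) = (n - 3)*(n + 1)^2*(n + 2)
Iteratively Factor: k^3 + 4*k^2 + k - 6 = (k + 2)*(k^2 + 2*k - 3) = (k + 2)*(k + 3)*(k - 1)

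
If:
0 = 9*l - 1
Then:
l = 1/9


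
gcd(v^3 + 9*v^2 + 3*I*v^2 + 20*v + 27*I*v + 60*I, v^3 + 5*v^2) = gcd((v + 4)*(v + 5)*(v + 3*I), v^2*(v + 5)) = v + 5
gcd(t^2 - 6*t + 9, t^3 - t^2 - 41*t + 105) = t - 3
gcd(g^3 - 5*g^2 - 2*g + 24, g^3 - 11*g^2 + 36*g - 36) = g - 3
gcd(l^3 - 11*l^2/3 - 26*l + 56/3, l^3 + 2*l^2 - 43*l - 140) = l^2 - 3*l - 28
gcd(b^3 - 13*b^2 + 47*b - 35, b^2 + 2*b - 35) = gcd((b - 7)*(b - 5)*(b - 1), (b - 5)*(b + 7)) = b - 5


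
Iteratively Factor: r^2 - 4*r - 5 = (r - 5)*(r + 1)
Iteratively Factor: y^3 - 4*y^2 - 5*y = (y - 5)*(y^2 + y) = y*(y - 5)*(y + 1)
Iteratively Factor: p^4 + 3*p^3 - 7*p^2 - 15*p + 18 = (p + 3)*(p^3 - 7*p + 6) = (p - 2)*(p + 3)*(p^2 + 2*p - 3) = (p - 2)*(p + 3)^2*(p - 1)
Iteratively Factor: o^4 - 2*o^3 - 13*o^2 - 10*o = (o + 2)*(o^3 - 4*o^2 - 5*o) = (o + 1)*(o + 2)*(o^2 - 5*o) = (o - 5)*(o + 1)*(o + 2)*(o)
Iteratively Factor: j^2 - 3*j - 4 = (j - 4)*(j + 1)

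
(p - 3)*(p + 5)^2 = p^3 + 7*p^2 - 5*p - 75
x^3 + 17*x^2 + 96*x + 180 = (x + 5)*(x + 6)^2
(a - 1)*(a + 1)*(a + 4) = a^3 + 4*a^2 - a - 4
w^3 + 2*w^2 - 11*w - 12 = (w - 3)*(w + 1)*(w + 4)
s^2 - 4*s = s*(s - 4)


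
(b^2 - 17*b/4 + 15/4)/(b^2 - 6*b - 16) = (-4*b^2 + 17*b - 15)/(4*(-b^2 + 6*b + 16))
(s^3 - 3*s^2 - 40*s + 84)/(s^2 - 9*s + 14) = s + 6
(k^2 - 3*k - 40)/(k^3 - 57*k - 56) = (k + 5)/(k^2 + 8*k + 7)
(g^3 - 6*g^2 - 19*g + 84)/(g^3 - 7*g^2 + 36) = (g^2 - 3*g - 28)/(g^2 - 4*g - 12)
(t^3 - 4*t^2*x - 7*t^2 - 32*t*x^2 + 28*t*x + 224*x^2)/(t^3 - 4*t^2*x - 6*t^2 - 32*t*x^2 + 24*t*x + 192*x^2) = (t - 7)/(t - 6)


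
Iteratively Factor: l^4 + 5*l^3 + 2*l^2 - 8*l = (l + 4)*(l^3 + l^2 - 2*l) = (l - 1)*(l + 4)*(l^2 + 2*l) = (l - 1)*(l + 2)*(l + 4)*(l)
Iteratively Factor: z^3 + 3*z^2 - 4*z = (z + 4)*(z^2 - z) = z*(z + 4)*(z - 1)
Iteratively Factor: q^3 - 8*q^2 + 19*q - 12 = (q - 3)*(q^2 - 5*q + 4) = (q - 3)*(q - 1)*(q - 4)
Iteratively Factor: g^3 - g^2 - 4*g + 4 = (g + 2)*(g^2 - 3*g + 2) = (g - 2)*(g + 2)*(g - 1)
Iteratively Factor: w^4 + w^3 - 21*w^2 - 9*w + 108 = (w - 3)*(w^3 + 4*w^2 - 9*w - 36) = (w - 3)^2*(w^2 + 7*w + 12) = (w - 3)^2*(w + 3)*(w + 4)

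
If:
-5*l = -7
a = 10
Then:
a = 10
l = 7/5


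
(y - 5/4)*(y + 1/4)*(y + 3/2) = y^3 + y^2/2 - 29*y/16 - 15/32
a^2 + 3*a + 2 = (a + 1)*(a + 2)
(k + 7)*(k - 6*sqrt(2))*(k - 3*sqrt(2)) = k^3 - 9*sqrt(2)*k^2 + 7*k^2 - 63*sqrt(2)*k + 36*k + 252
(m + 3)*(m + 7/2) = m^2 + 13*m/2 + 21/2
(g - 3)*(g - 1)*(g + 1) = g^3 - 3*g^2 - g + 3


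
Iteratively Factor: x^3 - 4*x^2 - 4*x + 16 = (x - 4)*(x^2 - 4) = (x - 4)*(x + 2)*(x - 2)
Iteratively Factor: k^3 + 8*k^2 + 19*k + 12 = (k + 1)*(k^2 + 7*k + 12) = (k + 1)*(k + 3)*(k + 4)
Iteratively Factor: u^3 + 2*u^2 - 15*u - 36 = (u + 3)*(u^2 - u - 12) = (u + 3)^2*(u - 4)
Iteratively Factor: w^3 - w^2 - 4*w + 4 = (w - 2)*(w^2 + w - 2) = (w - 2)*(w - 1)*(w + 2)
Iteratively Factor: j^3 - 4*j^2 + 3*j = (j - 1)*(j^2 - 3*j) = j*(j - 1)*(j - 3)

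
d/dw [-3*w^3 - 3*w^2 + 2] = 3*w*(-3*w - 2)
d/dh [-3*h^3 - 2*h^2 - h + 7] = -9*h^2 - 4*h - 1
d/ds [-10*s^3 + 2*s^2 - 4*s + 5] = -30*s^2 + 4*s - 4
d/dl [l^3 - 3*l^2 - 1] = 3*l*(l - 2)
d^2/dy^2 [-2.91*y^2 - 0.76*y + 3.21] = -5.82000000000000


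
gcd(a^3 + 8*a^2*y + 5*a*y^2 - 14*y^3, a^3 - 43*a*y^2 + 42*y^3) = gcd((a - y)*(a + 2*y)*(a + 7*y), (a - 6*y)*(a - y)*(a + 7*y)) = -a^2 - 6*a*y + 7*y^2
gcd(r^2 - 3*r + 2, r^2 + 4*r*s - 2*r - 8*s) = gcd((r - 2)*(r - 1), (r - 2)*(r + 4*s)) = r - 2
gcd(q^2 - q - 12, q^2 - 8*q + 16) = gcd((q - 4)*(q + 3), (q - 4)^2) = q - 4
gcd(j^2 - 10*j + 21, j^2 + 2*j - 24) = 1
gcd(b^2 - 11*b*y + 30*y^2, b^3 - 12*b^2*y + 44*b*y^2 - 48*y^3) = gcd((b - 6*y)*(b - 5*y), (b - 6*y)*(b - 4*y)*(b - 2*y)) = -b + 6*y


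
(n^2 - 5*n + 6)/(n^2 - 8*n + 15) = (n - 2)/(n - 5)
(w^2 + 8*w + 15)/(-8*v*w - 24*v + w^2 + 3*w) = (-w - 5)/(8*v - w)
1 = 1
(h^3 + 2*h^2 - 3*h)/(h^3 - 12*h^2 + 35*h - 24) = h*(h + 3)/(h^2 - 11*h + 24)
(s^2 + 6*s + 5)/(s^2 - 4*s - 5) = (s + 5)/(s - 5)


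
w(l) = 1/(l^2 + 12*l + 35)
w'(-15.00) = 0.00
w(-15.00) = 0.01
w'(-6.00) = 0.00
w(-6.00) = -1.00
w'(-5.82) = -0.38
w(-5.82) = -1.03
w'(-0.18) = -0.01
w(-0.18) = 0.03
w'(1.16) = -0.01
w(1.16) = 0.02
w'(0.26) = -0.01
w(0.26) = 0.03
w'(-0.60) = -0.01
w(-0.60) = 0.04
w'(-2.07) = -0.04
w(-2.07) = 0.07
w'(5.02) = -0.00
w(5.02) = 0.01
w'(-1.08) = -0.02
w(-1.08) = 0.04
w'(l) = (-2*l - 12)/(l^2 + 12*l + 35)^2 = 2*(-l - 6)/(l^2 + 12*l + 35)^2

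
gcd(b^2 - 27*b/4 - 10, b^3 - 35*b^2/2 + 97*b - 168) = b - 8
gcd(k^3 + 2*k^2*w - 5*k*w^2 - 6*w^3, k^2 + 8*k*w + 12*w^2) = 1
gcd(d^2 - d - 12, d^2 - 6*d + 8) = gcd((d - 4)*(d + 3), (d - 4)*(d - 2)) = d - 4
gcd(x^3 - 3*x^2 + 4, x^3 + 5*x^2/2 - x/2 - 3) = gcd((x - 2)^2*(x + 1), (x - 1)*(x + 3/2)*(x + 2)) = 1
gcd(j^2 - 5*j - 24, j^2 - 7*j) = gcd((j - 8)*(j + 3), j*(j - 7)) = 1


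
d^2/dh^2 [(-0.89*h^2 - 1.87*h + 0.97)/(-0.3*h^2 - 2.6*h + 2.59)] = (1.11022302462516e-16*h^4 - 1.0518*h^3 + 3.62538*h^2 + 4.17834*h + 22.503798)/(0.027*h^6 + 0.702*h^5 + 5.3847*h^4 + 5.4548*h^3 - 46.48791*h^2 + 52.32318*h - 17.373979)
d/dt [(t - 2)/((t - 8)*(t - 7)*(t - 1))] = 2*(-t^3 + 11*t^2 - 32*t + 43)/(t^6 - 32*t^5 + 398*t^4 - 2384*t^3 + 6833*t^2 - 7952*t + 3136)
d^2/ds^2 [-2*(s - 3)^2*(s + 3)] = 12 - 12*s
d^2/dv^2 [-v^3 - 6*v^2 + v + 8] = -6*v - 12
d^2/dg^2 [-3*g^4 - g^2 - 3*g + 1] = -36*g^2 - 2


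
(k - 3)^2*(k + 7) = k^3 + k^2 - 33*k + 63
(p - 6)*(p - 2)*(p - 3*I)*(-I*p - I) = -I*p^4 - 3*p^3 + 7*I*p^3 + 21*p^2 - 4*I*p^2 - 12*p - 12*I*p - 36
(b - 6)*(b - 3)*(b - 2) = b^3 - 11*b^2 + 36*b - 36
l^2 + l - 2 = (l - 1)*(l + 2)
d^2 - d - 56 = (d - 8)*(d + 7)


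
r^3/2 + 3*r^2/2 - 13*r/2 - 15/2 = (r/2 + 1/2)*(r - 3)*(r + 5)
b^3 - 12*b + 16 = (b - 2)^2*(b + 4)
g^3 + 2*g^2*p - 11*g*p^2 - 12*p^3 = (g - 3*p)*(g + p)*(g + 4*p)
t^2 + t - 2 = (t - 1)*(t + 2)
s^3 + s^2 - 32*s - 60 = (s - 6)*(s + 2)*(s + 5)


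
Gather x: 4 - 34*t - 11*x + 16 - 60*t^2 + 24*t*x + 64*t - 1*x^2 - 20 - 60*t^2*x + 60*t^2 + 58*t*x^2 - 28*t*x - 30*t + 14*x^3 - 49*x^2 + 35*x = 14*x^3 + x^2*(58*t - 50) + x*(-60*t^2 - 4*t + 24)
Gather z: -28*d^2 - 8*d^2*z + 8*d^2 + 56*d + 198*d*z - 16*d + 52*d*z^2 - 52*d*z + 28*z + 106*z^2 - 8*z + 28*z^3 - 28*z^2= -20*d^2 + 40*d + 28*z^3 + z^2*(52*d + 78) + z*(-8*d^2 + 146*d + 20)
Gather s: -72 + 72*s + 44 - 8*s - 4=64*s - 32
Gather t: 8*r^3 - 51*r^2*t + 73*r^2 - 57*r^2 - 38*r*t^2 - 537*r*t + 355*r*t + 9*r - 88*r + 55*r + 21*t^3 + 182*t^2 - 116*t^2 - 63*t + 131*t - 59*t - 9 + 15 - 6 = 8*r^3 + 16*r^2 - 24*r + 21*t^3 + t^2*(66 - 38*r) + t*(-51*r^2 - 182*r + 9)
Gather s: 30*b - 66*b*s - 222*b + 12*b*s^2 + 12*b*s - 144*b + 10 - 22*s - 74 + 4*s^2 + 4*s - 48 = -336*b + s^2*(12*b + 4) + s*(-54*b - 18) - 112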